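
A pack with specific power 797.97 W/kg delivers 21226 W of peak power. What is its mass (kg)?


m = P / SP = 21226 / 797.97 = 26.60 kg

26.60 kg


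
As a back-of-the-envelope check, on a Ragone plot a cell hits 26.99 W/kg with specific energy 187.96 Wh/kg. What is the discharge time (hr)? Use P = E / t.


t = E / P = 187.96 / 26.99 = 6.964 hr

6.964 hr


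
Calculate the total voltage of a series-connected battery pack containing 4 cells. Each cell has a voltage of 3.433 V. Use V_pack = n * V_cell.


V_pack = n * V_cell = 4 * 3.433 = 13.732 V

13.732 V


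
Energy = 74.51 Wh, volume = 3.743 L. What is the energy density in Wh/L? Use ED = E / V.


Volumetric ED = 74.51 Wh / 3.743 L = 19.91 Wh/L

19.91 Wh/L


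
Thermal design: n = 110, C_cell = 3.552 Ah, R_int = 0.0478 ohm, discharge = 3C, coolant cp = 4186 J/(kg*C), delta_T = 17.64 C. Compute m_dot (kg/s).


Step 1: I = 3 * 3.552 = 10.656 A
Step 2: Q_cell = I^2 * R = 10.656^2 * 0.0478 = 5.4277 W
Step 3: Q_total = 110 * 5.4277 = 597.05 W
Step 4: m_dot = Q_total / (cp * dT) = 597.05 / (4186 * 17.64) = 0.008086 kg/s

0.008086 kg/s


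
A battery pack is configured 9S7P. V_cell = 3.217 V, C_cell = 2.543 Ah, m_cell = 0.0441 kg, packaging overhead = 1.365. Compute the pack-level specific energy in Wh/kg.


Step 1: V_pack = 9 * 3.217 = 28.953 V
Step 2: C_pack = 7 * 2.543 = 17.801 Ah
Step 3: E_pack = V_pack * C_pack = 28.953 * 17.801 = 515.39 Wh
Step 4: m_pack = 9 * 7 * 0.0441 * 1.365 = 3.7924 kg
Step 5: ED = E_pack / m_pack = 515.39 / 3.7924 = 135.9 Wh/kg

135.9 Wh/kg


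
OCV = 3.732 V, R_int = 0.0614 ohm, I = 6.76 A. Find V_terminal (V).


IR drop = 6.76 * 0.0614 = 0.41506 V
V = 3.732 - 0.41506 = 3.317 V

3.317 V


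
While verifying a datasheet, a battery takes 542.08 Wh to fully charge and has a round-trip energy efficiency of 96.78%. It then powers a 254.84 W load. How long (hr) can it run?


Step 1: E_discharge = eta/100 * E_charge = 96.78/100 * 542.08 = 524.63 Wh
Step 2: t = E_discharge / P = 524.63 / 254.84 = 2.059 hr

2.059 hr


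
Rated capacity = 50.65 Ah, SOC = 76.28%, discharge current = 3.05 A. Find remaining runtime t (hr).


Step 1: remaining = SOC/100 * C_total = 76.28/100 * 50.65 = 38.636 Ah
Step 2: t = remaining / I = 38.636 / 3.05 = 12.67 hr

12.67 hr


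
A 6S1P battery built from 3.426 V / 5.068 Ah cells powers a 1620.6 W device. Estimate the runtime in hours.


Step 1: E_pack = Ns * V_cell * Np * C_cell = 6 * 3.426 * 1 * 5.068 = 104.18 Wh
Step 2: t = E_pack / P = 104.18 / 1620.6 = 0.06428 hr

0.06428 hr


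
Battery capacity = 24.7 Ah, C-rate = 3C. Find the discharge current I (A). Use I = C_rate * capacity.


I = C_rate * capacity = 3 * 24.7 = 74.1 A

74.1 A


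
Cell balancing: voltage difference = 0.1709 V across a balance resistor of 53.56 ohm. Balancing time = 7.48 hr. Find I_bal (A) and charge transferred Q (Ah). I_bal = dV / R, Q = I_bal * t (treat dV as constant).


I_bal = dV / R = 0.1709 / 53.56 = 0.0031908 A
Q = I_bal * t = 0.0031908 * 7.48 = 0.02387 Ah

I=0.0031908 A, Q=0.02387 Ah


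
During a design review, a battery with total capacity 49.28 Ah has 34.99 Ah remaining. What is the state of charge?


SOC% = 34.99 / 49.28 * 100 = 71.00%

71.00%


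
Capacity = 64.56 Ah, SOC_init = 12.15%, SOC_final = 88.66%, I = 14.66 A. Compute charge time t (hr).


delta_Ah = 64.56 * (88.66 - 12.15) / 100 = 49.395 Ah
t = delta_Ah / I = 49.395 / 14.66 = 3.369 hr

3.369 hr


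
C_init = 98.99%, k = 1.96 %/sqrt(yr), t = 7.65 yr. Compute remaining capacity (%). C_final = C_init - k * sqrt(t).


sqrt(t) = sqrt(7.65) = 2.7659
C_final = 98.99 - 1.96 * 2.7659 = 93.57%

93.57%


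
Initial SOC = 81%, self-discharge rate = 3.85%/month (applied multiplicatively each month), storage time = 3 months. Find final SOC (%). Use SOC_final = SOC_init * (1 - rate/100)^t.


Monthly retention factor = 1 - 3.85/100 = 0.9615
Over 3 months: factor^3 = 0.88889
SOC_final = 81 * 0.88889 = 72.00%

72.00%


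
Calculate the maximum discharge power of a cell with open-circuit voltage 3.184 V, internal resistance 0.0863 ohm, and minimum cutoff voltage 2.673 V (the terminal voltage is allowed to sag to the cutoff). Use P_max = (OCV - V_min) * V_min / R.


P_max = (OCV - V_min) * V_min / R = (3.184 - 2.673) * 2.673 / 0.0863 = 0.511 * 2.673 / 0.0863 = 15.83 W

15.83 W


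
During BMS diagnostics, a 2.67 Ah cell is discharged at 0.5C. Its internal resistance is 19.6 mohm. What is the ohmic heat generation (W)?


Convert: R = 19.6 mohm = 0.0196 ohm
Step 1: I = C_rate * capacity = 0.5 * 2.67 = 1.335 A
Step 2: Q = I^2 * R = 1.335^2 * 0.0196 = 1.7822 * 0.0196 = 0.03493 W

0.03493 W


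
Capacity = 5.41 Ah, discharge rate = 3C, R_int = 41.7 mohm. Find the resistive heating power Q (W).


Convert: R = 41.7 mohm = 0.0417 ohm
Step 1: I = C_rate * capacity = 3 * 5.41 = 16.23 A
Step 2: Q = I^2 * R = 16.23^2 * 0.0417 = 263.41 * 0.0417 = 10.98 W

10.98 W


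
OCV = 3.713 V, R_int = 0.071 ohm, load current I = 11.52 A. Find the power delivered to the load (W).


Step 1: V_terminal = OCV - I*R = 3.713 - 11.52 * 0.071 = 2.8951 V
Step 2: P_out = V_terminal * I = 2.8951 * 11.52 = 33.35 W

33.35 W


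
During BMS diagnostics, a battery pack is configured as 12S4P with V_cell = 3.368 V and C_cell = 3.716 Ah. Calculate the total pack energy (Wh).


V_pack = 12 * 3.368 = 40.416 V
C_pack = 4 * 3.716 = 14.864 Ah
E = V_pack * C_pack = 40.416 * 14.864 = 600.7 Wh

600.7 Wh


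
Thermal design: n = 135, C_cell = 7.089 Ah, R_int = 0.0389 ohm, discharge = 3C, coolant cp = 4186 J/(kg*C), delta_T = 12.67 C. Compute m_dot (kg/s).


Step 1: I = 3 * 7.089 = 21.267 A
Step 2: Q_cell = I^2 * R = 21.267^2 * 0.0389 = 17.594 W
Step 3: Q_total = 135 * 17.594 = 2375.2 W
Step 4: m_dot = Q_total / (cp * dT) = 2375.2 / (4186 * 12.67) = 0.04478 kg/s

0.04478 kg/s


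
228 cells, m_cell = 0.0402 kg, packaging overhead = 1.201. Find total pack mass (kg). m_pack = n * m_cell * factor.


Cell mass sum = 228 * 0.0402 = 9.1656 kg
With overhead 1.201: m_pack = 9.1656 * 1.201 = 11.01 kg

11.01 kg


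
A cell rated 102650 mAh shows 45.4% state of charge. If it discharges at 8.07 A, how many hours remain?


Convert: C_total = 102650 mAh = 102.65 Ah
Step 1: remaining = SOC/100 * C_total = 45.4/100 * 102.65 = 46.603 Ah
Step 2: t = remaining / I = 46.603 / 8.07 = 5.775 hr

5.775 hr


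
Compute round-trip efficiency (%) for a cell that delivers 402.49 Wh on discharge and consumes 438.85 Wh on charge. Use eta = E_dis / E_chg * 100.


Round-trip efficiency = 402.49/438.85 * 100% = 91.71%

91.71%


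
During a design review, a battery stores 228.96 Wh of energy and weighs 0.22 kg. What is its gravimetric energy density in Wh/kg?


Specific energy = 228.96 Wh / 0.22 kg = 1041 Wh/kg

1041 Wh/kg


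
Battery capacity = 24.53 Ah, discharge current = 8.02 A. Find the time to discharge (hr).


t = capacity / current = 24.53 / 8.02 = 3.059 hr

3.059 hr


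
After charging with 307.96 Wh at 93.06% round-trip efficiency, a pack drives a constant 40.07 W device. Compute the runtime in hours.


Step 1: E_discharge = eta/100 * E_charge = 93.06/100 * 307.96 = 286.59 Wh
Step 2: t = E_discharge / P = 286.59 / 40.07 = 7.152 hr

7.152 hr


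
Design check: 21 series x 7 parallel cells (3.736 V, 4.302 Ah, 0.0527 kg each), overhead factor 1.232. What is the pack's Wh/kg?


Step 1: V_pack = 21 * 3.736 = 78.456 V
Step 2: C_pack = 7 * 4.302 = 30.114 Ah
Step 3: E_pack = V_pack * C_pack = 78.456 * 30.114 = 2362.6 Wh
Step 4: m_pack = 21 * 7 * 0.0527 * 1.232 = 9.5442 kg
Step 5: ED = E_pack / m_pack = 2362.6 / 9.5442 = 247.5 Wh/kg

247.5 Wh/kg


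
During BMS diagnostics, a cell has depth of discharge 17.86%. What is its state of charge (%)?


SOC = 100 - DOD = 100 - 17.86 = 82.14%

82.14%


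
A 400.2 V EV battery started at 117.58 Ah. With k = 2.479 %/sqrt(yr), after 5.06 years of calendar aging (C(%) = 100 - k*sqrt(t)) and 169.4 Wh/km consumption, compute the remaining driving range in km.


Step 1: capacity retention = 100 - 2.479 * sqrt(5.06) = 100 - 2.479 * 2.2494 = 94.424%
Step 2: C_now = 117.58 * 94.424/100 = 111.02 Ah
Step 3: E_pack = V * C_now = 400.2 * 111.02 = 44430 Wh
Step 4: range = E_pack / consumption = 44430 / 169.4 = 262.3 km

262.3 km


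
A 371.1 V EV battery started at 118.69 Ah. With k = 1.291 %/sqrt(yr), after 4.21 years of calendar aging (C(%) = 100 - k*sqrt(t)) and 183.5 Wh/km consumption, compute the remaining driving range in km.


Step 1: capacity retention = 100 - 1.291 * sqrt(4.21) = 100 - 1.291 * 2.0518 = 97.351%
Step 2: C_now = 118.69 * 97.351/100 = 115.55 Ah
Step 3: E_pack = V * C_now = 371.1 * 115.55 = 42881 Wh
Step 4: range = E_pack / consumption = 42881 / 183.5 = 233.7 km

233.7 km


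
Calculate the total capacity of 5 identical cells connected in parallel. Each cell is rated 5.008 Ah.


Parallel capacities add: 5 * 5.008 Ah = 25.04 Ah

25.04 Ah


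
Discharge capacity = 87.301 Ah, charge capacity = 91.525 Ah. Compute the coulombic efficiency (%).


Coulombic efficiency = 87.301/91.525 * 100% = 95.38%

95.38%


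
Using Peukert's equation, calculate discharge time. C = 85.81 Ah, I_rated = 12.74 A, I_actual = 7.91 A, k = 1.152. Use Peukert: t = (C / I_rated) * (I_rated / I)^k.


t_rated = C / I_rated = 85.81 / 12.74 = 6.7355 hr
(I_rated/I)^k = (1.6106)^1.152 = 1.7316
t = t_rated * (I_rated/I)^k = 6.7355 * 1.7316 = 11.66 hr

11.66 hr


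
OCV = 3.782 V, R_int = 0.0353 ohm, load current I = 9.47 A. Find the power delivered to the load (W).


Step 1: V_terminal = OCV - I*R = 3.782 - 9.47 * 0.0353 = 3.4477 V
Step 2: P_out = V_terminal * I = 3.4477 * 9.47 = 32.65 W

32.65 W


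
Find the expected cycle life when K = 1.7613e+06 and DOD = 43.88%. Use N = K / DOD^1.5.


Step 1: DOD^1.5 = 43.88^1.5 = 290.67
Step 2: N = 1.7613e+06 / 290.67 = 6059 cycles

6059 cycles


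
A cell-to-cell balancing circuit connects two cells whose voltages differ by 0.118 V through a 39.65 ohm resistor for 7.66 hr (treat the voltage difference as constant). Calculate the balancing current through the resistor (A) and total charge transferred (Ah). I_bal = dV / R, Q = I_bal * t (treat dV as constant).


First, Ohm's law: I_bal = 0.118 V / 39.65 ohm = 0.002976 A
Then Q = I * t = 0.002976 A * 7.66 hr = 0.02280 Ah

I=0.002976 A, Q=0.02280 Ah


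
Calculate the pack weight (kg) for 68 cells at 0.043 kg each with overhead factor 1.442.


m_pack = n * m_cell * overhead = 68 * 0.043 * 1.442 = 4.216 kg

4.216 kg


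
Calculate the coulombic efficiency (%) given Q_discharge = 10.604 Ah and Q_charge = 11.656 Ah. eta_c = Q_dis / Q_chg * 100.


Coulombic efficiency = 10.604/11.656 * 100% = 90.97%

90.97%


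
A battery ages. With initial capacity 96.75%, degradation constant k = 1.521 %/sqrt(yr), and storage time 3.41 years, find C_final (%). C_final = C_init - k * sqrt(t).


Step 1: sqrt(3.41 yr) = 1.8466
Step 2: drop = 1.521 * 1.8466 = 2.8087
Step 3: C_final = 96.75 - 2.8087 = 93.94%

93.94%


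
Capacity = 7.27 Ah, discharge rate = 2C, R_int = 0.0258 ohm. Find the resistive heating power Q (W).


Step 1: I = C_rate * capacity = 2 * 7.27 = 14.54 A
Step 2: Q = I^2 * R = 14.54^2 * 0.0258 = 211.41 * 0.0258 = 5.454 W

5.454 W


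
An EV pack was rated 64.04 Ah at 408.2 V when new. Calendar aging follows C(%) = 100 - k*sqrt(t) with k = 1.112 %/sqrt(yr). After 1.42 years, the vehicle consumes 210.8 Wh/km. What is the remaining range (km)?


Step 1: capacity retention = 100 - 1.112 * sqrt(1.42) = 100 - 1.112 * 1.1916 = 98.675%
Step 2: C_now = 64.04 * 98.675/100 = 63.191 Ah
Step 3: E_pack = V * C_now = 408.2 * 63.191 = 25795 Wh
Step 4: range = E_pack / consumption = 25795 / 210.8 = 122.4 km

122.4 km


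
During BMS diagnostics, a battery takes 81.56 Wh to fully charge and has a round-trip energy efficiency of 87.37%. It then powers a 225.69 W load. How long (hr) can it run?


Step 1: E_discharge = eta/100 * E_charge = 87.37/100 * 81.56 = 71.259 Wh
Step 2: t = E_discharge / P = 71.259 / 225.69 = 0.3157 hr

0.3157 hr


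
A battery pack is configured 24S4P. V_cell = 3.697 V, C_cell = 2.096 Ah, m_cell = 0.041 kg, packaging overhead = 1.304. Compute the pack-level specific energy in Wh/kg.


Step 1: V_pack = 24 * 3.697 = 88.728 V
Step 2: C_pack = 4 * 2.096 = 8.384 Ah
Step 3: E_pack = V_pack * C_pack = 88.728 * 8.384 = 743.9 Wh
Step 4: m_pack = 24 * 4 * 0.041 * 1.304 = 5.1325 kg
Step 5: ED = E_pack / m_pack = 743.9 / 5.1325 = 144.9 Wh/kg

144.9 Wh/kg


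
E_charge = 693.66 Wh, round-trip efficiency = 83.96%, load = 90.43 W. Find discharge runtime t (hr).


Step 1: E_discharge = eta/100 * E_charge = 83.96/100 * 693.66 = 582.4 Wh
Step 2: t = E_discharge / P = 582.4 / 90.43 = 6.440 hr

6.440 hr


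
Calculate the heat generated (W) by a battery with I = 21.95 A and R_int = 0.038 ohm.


Q = I^2 * R = 21.95^2 * 0.038 = 18.31 W

18.31 W


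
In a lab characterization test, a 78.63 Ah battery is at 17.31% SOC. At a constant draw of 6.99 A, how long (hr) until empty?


Step 1: remaining = SOC/100 * C_total = 17.31/100 * 78.63 = 13.611 Ah
Step 2: t = remaining / I = 13.611 / 6.99 = 1.947 hr

1.947 hr


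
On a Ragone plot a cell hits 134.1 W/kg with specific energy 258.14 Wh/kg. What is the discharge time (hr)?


t = E / P = 258.14 / 134.1 = 1.925 hr

1.925 hr


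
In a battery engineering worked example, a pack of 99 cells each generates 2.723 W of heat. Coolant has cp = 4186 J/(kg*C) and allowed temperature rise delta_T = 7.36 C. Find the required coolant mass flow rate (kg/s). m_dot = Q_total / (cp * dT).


Step 1: Total heat Q = 99 * 2.723 W = 269.58 W
Step 2: denom = cp * dT = 4186 * 7.36 = 30809
Step 3: m_dot = 269.58 / 30809 = 0.008750 kg/s

0.008750 kg/s


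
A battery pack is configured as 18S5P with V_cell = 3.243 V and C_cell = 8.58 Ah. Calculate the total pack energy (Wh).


V_pack = 18 * 3.243 = 58.374 V
C_pack = 5 * 8.58 = 42.9 Ah
E = V_pack * C_pack = 58.374 * 42.9 = 2504 Wh

2504 Wh


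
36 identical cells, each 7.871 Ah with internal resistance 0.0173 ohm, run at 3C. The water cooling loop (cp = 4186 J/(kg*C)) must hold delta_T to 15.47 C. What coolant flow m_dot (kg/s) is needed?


Step 1: I = 3 * 7.871 = 23.613 A
Step 2: Q_cell = I^2 * R = 23.613^2 * 0.0173 = 9.646 W
Step 3: Q_total = 36 * 9.646 = 347.26 W
Step 4: m_dot = Q_total / (cp * dT) = 347.26 / (4186 * 15.47) = 0.005362 kg/s

0.005362 kg/s


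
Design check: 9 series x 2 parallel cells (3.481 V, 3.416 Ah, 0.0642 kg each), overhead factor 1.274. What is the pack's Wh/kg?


Step 1: V_pack = 9 * 3.481 = 31.329 V
Step 2: C_pack = 2 * 3.416 = 6.832 Ah
Step 3: E_pack = V_pack * C_pack = 31.329 * 6.832 = 214.04 Wh
Step 4: m_pack = 9 * 2 * 0.0642 * 1.274 = 1.4722 kg
Step 5: ED = E_pack / m_pack = 214.04 / 1.4722 = 145.4 Wh/kg

145.4 Wh/kg


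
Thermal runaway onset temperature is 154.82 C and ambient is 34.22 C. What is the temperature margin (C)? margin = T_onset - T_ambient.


Safety margin = 154.82 C - 34.22 C = 120.6 C

120.6 C


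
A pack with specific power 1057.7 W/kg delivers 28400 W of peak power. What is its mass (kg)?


m = P / SP = 28400 / 1057.7 = 26.85 kg

26.85 kg


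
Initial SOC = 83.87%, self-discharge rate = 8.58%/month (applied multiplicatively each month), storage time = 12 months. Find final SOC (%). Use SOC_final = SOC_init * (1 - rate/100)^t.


decay = (1 - 8.58/100)^12 = 0.3408
SOC_final = 83.87 * 0.3408 = 28.58%

28.58%


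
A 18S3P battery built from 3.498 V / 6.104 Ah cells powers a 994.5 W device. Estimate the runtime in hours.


Step 1: E_pack = Ns * V_cell * Np * C_cell = 18 * 3.498 * 3 * 6.104 = 1153 Wh
Step 2: t = E_pack / P = 1153 / 994.5 = 1.159 hr

1.159 hr


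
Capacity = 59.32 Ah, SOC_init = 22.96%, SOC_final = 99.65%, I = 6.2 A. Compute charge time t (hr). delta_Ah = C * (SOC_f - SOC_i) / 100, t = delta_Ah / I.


Step 1: dSOC = 99.65% - 22.96% = 76.69%
Step 2: delta_Ah = 59.32 * 76.69 / 100 = 45.493 Ah
Step 3: t = 45.493 / 6.2 = 7.338 hr

7.338 hr


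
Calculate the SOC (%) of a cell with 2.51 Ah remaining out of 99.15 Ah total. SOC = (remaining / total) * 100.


SOC = (remaining / total) * 100 = (2.51 / 99.15) * 100 = 2.532%

2.532%


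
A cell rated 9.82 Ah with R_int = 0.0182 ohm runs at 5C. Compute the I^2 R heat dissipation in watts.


Step 1: I = C_rate * capacity = 5 * 9.82 = 49.1 A
Step 2: Q = I^2 * R = 49.1^2 * 0.0182 = 2410.8 * 0.0182 = 43.88 W

43.88 W


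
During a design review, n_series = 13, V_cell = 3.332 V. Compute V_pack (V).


With 13 cells in series at 3.332 V each, V_pack = 43.316 V

43.316 V


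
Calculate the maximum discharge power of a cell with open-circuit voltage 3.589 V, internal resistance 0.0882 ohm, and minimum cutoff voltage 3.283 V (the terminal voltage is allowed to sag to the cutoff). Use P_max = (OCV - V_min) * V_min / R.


dV = OCV - V_min = 0.306 V (so I_max = dV / R)
P_max = dV * V_min / R = 0.306 * 3.283 / 0.0882 = 11.39 W

11.39 W


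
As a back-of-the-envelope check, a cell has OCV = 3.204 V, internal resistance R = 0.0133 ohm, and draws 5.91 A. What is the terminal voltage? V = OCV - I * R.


IR drop = 5.91 * 0.0133 = 0.078603 V
V = 3.204 - 0.078603 = 3.125 V

3.125 V


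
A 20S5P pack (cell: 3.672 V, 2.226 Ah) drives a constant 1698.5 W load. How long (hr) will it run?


Step 1: E_pack = Ns * V_cell * Np * C_cell = 20 * 3.672 * 5 * 2.226 = 817.39 Wh
Step 2: t = E_pack / P = 817.39 / 1698.5 = 0.4812 hr

0.4812 hr


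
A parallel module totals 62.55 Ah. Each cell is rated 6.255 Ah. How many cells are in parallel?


n = C_total / C_cell = 62.55 / 6.255 = 10

10


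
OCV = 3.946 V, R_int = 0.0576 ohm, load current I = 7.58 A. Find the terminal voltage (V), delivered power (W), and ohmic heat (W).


Step 1: V_terminal = OCV - I*R = 3.946 - 7.58 * 0.0576 = 3.5094 V
Step 2: P_out = V_terminal * I = 3.5094 * 7.58 = 26.60 W
Step 3: Q = I^2 * R = 7.58^2 * 0.0576 = 3.309 W

V=3.5094 V, P=26.60 W, Q=3.309 W


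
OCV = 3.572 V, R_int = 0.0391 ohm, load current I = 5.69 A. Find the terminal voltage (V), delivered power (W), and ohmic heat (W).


Step 1: V_terminal = OCV - I*R = 3.572 - 5.69 * 0.0391 = 3.3495 V
Step 2: P_out = V_terminal * I = 3.3495 * 5.69 = 19.06 W
Step 3: Q = I^2 * R = 5.69^2 * 0.0391 = 1.266 W

V=3.3495 V, P=19.06 W, Q=1.266 W


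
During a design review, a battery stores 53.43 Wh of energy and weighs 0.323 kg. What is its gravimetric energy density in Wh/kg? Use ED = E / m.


ED = E / m = 53.43 / 0.323 = 165.4 Wh/kg

165.4 Wh/kg


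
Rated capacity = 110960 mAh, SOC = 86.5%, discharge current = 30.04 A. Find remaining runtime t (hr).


Convert: C_total = 110960 mAh = 110.96 Ah
Step 1: remaining = SOC/100 * C_total = 86.5/100 * 110.96 = 95.98 Ah
Step 2: t = remaining / I = 95.98 / 30.04 = 3.195 hr

3.195 hr


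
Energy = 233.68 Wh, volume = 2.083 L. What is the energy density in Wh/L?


ED = E / V = 233.68 / 2.083 = 112.2 Wh/L

112.2 Wh/L


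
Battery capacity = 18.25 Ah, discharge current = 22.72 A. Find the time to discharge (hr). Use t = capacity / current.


Runtime = 18.25 Ah / 22.72 A = 0.8033 hr

0.8033 hr


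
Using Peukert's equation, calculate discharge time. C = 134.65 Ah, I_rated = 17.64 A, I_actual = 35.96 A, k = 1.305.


Step 1: t_rated = C / I_rated = 134.65 / 17.64 = 7.6332 hr
Step 2: ratio = 17.64 / 35.96 = 0.49055
Step 3: ratio^k = 0.49055^1.305 = 0.39477
Step 4: t = t_rated * ratio^k = 7.6332 * 0.39477 = 3.013 hr

3.013 hr


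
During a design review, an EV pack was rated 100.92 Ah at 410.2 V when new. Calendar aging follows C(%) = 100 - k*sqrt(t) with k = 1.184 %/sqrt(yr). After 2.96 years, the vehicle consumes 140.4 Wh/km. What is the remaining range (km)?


Step 1: capacity retention = 100 - 1.184 * sqrt(2.96) = 100 - 1.184 * 1.7205 = 97.963%
Step 2: C_now = 100.92 * 97.963/100 = 98.864 Ah
Step 3: E_pack = V * C_now = 410.2 * 98.864 = 40554 Wh
Step 4: range = E_pack / consumption = 40554 / 140.4 = 288.8 km

288.8 km


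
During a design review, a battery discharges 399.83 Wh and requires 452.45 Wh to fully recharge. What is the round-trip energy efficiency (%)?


eta_e = E_dis / E_chg * 100 = 399.83 / 452.45 * 100 = 88.37%

88.37%


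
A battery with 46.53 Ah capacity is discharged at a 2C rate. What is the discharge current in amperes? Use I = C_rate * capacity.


At 2C: I = 2 * 46.53 Ah = 93.06 A

93.06 A


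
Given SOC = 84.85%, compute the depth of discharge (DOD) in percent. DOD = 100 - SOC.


DOD = 100 - SOC = 100 - 84.85 = 15.15%

15.15%


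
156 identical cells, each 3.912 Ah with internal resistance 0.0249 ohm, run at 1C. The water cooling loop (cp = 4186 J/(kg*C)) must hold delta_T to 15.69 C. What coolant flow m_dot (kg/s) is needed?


Step 1: I = 1 * 3.912 = 3.912 A
Step 2: Q_cell = I^2 * R = 3.912^2 * 0.0249 = 0.38106 W
Step 3: Q_total = 156 * 0.38106 = 59.445 W
Step 4: m_dot = Q_total / (cp * dT) = 59.445 / (4186 * 15.69) = 9.051e-04 kg/s

9.051e-04 kg/s


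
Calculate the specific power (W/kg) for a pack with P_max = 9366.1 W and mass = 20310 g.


Convert: m = 20310 g = 20.31 kg
Specific power = 9366.1 W / 20.31 kg = 461.2 W/kg

461.2 W/kg


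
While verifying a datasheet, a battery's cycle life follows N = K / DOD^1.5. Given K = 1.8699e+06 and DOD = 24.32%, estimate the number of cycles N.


DOD^1.5 = 119.93
N = K / DOD^1.5 = 1.8699e+06 / 119.93 = 15590

15590 cycles


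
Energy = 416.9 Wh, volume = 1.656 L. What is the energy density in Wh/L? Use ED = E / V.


Volumetric ED = 416.9 Wh / 1.656 L = 251.8 Wh/L

251.8 Wh/L


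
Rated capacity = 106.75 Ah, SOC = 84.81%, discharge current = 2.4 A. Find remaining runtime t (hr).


Step 1: remaining = SOC/100 * C_total = 84.81/100 * 106.75 = 90.535 Ah
Step 2: t = remaining / I = 90.535 / 2.4 = 37.72 hr

37.72 hr


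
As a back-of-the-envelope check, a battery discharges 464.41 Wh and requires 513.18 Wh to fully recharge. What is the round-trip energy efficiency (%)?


Round-trip efficiency = 464.41/513.18 * 100% = 90.50%

90.50%


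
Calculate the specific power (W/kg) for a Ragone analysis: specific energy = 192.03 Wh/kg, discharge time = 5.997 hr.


P_specific = E / t = 192.03 / 5.997 = 32.02 W/kg

32.02 W/kg


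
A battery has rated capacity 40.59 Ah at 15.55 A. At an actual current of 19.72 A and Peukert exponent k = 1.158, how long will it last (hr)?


t_rated = C / I_rated = 40.59 / 15.55 = 2.6103 hr
(I_rated/I)^k = (0.78854)^1.158 = 0.75949
t = t_rated * (I_rated/I)^k = 2.6103 * 0.75949 = 1.982 hr

1.982 hr


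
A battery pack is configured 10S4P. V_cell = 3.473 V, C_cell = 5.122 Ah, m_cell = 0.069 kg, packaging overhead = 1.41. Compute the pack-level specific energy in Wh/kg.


Step 1: V_pack = 10 * 3.473 = 34.73 V
Step 2: C_pack = 4 * 5.122 = 20.488 Ah
Step 3: E_pack = V_pack * C_pack = 34.73 * 20.488 = 711.55 Wh
Step 4: m_pack = 10 * 4 * 0.069 * 1.41 = 3.8916 kg
Step 5: ED = E_pack / m_pack = 711.55 / 3.8916 = 182.8 Wh/kg

182.8 Wh/kg


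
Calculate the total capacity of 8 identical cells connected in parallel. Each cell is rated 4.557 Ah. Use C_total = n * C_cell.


C_total = 8 * 4.557 = 36.456 Ah

36.456 Ah


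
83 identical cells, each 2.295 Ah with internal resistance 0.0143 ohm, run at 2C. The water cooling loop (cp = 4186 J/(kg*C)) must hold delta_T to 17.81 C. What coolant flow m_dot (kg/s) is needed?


Step 1: I = 2 * 2.295 = 4.59 A
Step 2: Q_cell = I^2 * R = 4.59^2 * 0.0143 = 0.30127 W
Step 3: Q_total = 83 * 0.30127 = 25.005 W
Step 4: m_dot = Q_total / (cp * dT) = 25.005 / (4186 * 17.81) = 3.354e-04 kg/s

3.354e-04 kg/s


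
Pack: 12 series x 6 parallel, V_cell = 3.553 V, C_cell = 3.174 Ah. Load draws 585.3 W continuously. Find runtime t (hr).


Step 1: E_pack = Ns * V_cell * Np * C_cell = 12 * 3.553 * 6 * 3.174 = 811.96 Wh
Step 2: t = E_pack / P = 811.96 / 585.3 = 1.387 hr

1.387 hr


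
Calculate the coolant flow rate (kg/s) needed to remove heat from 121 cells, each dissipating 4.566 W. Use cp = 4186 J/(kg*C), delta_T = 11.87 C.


Step 1: Total heat Q = 121 * 4.566 W = 552.49 W
Step 2: denom = cp * dT = 4186 * 11.87 = 49688
Step 3: m_dot = 552.49 / 49688 = 0.01112 kg/s

0.01112 kg/s


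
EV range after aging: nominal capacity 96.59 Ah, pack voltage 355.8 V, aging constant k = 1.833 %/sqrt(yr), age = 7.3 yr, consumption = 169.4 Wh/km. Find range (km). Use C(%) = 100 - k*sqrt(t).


Step 1: capacity retention = 100 - 1.833 * sqrt(7.3) = 100 - 1.833 * 2.7019 = 95.047%
Step 2: C_now = 96.59 * 95.047/100 = 91.806 Ah
Step 3: E_pack = V * C_now = 355.8 * 91.806 = 32665 Wh
Step 4: range = E_pack / consumption = 32665 / 169.4 = 192.8 km

192.8 km


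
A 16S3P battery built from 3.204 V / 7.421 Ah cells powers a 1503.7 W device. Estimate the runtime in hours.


Step 1: E_pack = Ns * V_cell * Np * C_cell = 16 * 3.204 * 3 * 7.421 = 1141.3 Wh
Step 2: t = E_pack / P = 1141.3 / 1503.7 = 0.7590 hr

0.7590 hr


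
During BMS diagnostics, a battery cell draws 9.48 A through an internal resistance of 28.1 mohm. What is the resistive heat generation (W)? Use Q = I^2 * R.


Convert: R = 28.1 mohm = 0.0281 ohm
Q = I^2 * R = 9.48^2 * 0.0281 = 2.525 W

2.525 W


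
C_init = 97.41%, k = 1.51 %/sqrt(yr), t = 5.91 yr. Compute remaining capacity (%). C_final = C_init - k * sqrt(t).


Step 1: sqrt(5.91 yr) = 2.431
Step 2: drop = 1.51 * 2.431 = 3.6708
Step 3: C_final = 97.41 - 3.6708 = 93.74%

93.74%


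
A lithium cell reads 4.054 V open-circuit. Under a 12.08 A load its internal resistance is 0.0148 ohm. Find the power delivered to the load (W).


Step 1: V_terminal = OCV - I*R = 4.054 - 12.08 * 0.0148 = 3.8752 V
Step 2: P_out = V_terminal * I = 3.8752 * 12.08 = 46.81 W

46.81 W


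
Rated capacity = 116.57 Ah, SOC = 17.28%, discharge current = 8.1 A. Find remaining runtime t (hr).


Step 1: remaining = SOC/100 * C_total = 17.28/100 * 116.57 = 20.143 Ah
Step 2: t = remaining / I = 20.143 / 8.1 = 2.487 hr

2.487 hr


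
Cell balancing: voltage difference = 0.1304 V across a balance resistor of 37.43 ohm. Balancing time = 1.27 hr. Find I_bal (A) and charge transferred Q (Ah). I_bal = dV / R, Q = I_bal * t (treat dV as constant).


First, Ohm's law: I_bal = 0.1304 V / 37.43 ohm = 0.0034838 A
Then Q = I * t = 0.0034838 A * 1.27 hr = 0.004424 Ah

I=0.0034838 A, Q=0.004424 Ah


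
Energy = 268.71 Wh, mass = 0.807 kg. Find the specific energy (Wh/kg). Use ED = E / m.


ED = E / m = 268.71 / 0.807 = 333.0 Wh/kg

333.0 Wh/kg


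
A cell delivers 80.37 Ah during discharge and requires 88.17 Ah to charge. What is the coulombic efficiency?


Coulombic efficiency = 80.37/88.17 * 100% = 91.15%

91.15%


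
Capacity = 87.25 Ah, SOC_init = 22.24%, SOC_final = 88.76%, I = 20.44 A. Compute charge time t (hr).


Step 1: dSOC = 88.76% - 22.24% = 66.52%
Step 2: delta_Ah = 87.25 * 66.52 / 100 = 58.039 Ah
Step 3: t = 58.039 / 20.44 = 2.839 hr

2.839 hr


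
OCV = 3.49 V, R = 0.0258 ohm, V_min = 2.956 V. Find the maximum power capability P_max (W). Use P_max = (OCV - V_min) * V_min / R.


dV = OCV - V_min = 0.534 V (so I_max = dV / R)
P_max = dV * V_min / R = 0.534 * 2.956 / 0.0258 = 61.18 W

61.18 W


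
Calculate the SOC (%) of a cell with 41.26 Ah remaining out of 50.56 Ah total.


SOC% = 41.26 / 50.56 * 100 = 81.61%

81.61%


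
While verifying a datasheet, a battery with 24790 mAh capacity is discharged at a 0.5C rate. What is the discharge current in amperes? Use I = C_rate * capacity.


Convert: capacity = 24790 mAh = 24.79 Ah
I = C_rate * capacity = 0.5 * 24.79 = 12.395 A

12.395 A


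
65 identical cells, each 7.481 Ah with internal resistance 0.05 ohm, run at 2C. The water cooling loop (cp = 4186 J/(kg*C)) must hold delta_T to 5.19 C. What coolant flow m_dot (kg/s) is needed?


Step 1: I = 2 * 7.481 = 14.962 A
Step 2: Q_cell = I^2 * R = 14.962^2 * 0.05 = 11.193 W
Step 3: Q_total = 65 * 11.193 = 727.55 W
Step 4: m_dot = Q_total / (cp * dT) = 727.55 / (4186 * 5.19) = 0.03349 kg/s

0.03349 kg/s


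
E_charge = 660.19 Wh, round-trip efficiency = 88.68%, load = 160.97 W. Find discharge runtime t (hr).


Step 1: E_discharge = eta/100 * E_charge = 88.68/100 * 660.19 = 585.46 Wh
Step 2: t = E_discharge / P = 585.46 / 160.97 = 3.637 hr

3.637 hr


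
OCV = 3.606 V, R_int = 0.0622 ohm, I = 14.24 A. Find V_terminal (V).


IR drop = 14.24 * 0.0622 = 0.88573 V
V = 3.606 - 0.88573 = 2.720 V

2.720 V


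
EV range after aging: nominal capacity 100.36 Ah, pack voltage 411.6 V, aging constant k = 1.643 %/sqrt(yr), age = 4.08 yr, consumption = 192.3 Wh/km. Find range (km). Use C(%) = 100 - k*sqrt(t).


Step 1: capacity retention = 100 - 1.643 * sqrt(4.08) = 100 - 1.643 * 2.0199 = 96.681%
Step 2: C_now = 100.36 * 96.681/100 = 97.029 Ah
Step 3: E_pack = V * C_now = 411.6 * 97.029 = 39937 Wh
Step 4: range = E_pack / consumption = 39937 / 192.3 = 207.7 km

207.7 km


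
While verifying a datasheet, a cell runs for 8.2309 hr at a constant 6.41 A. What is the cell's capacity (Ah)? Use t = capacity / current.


C = I * t = 6.41 * 8.2309 = 52.76 Ah

52.76 Ah


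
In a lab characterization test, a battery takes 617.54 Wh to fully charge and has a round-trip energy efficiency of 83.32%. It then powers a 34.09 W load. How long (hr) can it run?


Step 1: E_discharge = eta/100 * E_charge = 83.32/100 * 617.54 = 514.53 Wh
Step 2: t = E_discharge / P = 514.53 / 34.09 = 15.09 hr

15.09 hr


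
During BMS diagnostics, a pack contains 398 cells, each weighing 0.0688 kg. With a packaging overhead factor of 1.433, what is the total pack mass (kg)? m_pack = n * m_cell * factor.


m_pack = n * m_cell * overhead = 398 * 0.0688 * 1.433 = 39.24 kg

39.24 kg


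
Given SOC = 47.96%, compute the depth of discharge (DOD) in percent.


Complement of SOC: DOD = 100% - 47.96% = 52.04%

52.04%


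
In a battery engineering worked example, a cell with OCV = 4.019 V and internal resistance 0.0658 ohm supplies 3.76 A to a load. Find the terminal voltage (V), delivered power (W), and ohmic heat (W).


Step 1: V_terminal = OCV - I*R = 4.019 - 3.76 * 0.0658 = 3.7716 V
Step 2: P_out = V_terminal * I = 3.7716 * 3.76 = 14.18 W
Step 3: Q = I^2 * R = 3.76^2 * 0.0658 = 0.9303 W

V=3.7716 V, P=14.18 W, Q=0.9303 W


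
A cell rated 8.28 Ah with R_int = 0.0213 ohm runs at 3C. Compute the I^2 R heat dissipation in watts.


Step 1: I = C_rate * capacity = 3 * 8.28 = 24.84 A
Step 2: Q = I^2 * R = 24.84^2 * 0.0213 = 617.03 * 0.0213 = 13.14 W

13.14 W


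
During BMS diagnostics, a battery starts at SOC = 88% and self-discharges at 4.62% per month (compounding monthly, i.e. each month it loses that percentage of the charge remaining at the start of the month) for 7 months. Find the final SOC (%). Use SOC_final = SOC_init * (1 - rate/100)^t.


decay = (1 - 4.62/100)^7 = 0.71813
SOC_final = 88 * 0.71813 = 63.20%

63.20%


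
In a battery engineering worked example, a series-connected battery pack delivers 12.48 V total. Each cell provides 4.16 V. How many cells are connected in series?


n = V_pack / V_cell = 12.48 / 4.16 = 3

3


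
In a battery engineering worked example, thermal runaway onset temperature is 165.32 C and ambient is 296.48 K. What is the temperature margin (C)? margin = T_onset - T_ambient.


Convert: T_ambient = 296.48 K = 23.33 C
margin = 165.32 - 23.33 = 141.99 C

141.99 C


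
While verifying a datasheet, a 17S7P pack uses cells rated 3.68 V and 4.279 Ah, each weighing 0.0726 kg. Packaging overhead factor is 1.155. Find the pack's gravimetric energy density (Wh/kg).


Step 1: V_pack = 17 * 3.68 = 62.56 V
Step 2: C_pack = 7 * 4.279 = 29.953 Ah
Step 3: E_pack = V_pack * C_pack = 62.56 * 29.953 = 1873.9 Wh
Step 4: m_pack = 17 * 7 * 0.0726 * 1.155 = 9.9785 kg
Step 5: ED = E_pack / m_pack = 1873.9 / 9.9785 = 187.8 Wh/kg

187.8 Wh/kg


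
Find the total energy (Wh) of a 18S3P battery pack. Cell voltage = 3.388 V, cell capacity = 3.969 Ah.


V_pack = 18 * 3.388 = 60.984 V
C_pack = 3 * 3.969 = 11.907 Ah
E = V_pack * C_pack = 60.984 * 11.907 = 726.1 Wh

726.1 Wh


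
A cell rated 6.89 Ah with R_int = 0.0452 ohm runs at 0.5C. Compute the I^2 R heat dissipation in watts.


Step 1: I = C_rate * capacity = 0.5 * 6.89 = 3.445 A
Step 2: Q = I^2 * R = 3.445^2 * 0.0452 = 11.868 * 0.0452 = 0.5364 W

0.5364 W


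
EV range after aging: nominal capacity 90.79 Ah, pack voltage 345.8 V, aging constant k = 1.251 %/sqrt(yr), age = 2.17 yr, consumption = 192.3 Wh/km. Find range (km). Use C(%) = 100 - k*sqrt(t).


Step 1: capacity retention = 100 - 1.251 * sqrt(2.17) = 100 - 1.251 * 1.4731 = 98.157%
Step 2: C_now = 90.79 * 98.157/100 = 89.117 Ah
Step 3: E_pack = V * C_now = 345.8 * 89.117 = 30817 Wh
Step 4: range = E_pack / consumption = 30817 / 192.3 = 160.3 km

160.3 km


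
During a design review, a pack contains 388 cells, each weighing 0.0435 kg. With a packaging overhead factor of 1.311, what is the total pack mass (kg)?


Cell mass sum = 388 * 0.0435 = 16.878 kg
With overhead 1.311: m_pack = 16.878 * 1.311 = 22.13 kg

22.13 kg


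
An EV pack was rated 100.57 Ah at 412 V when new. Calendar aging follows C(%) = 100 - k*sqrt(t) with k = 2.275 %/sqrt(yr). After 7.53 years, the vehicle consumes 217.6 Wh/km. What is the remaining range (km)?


Step 1: capacity retention = 100 - 2.275 * sqrt(7.53) = 100 - 2.275 * 2.7441 = 93.757%
Step 2: C_now = 100.57 * 93.757/100 = 94.291 Ah
Step 3: E_pack = V * C_now = 412 * 94.291 = 38848 Wh
Step 4: range = E_pack / consumption = 38848 / 217.6 = 178.5 km

178.5 km


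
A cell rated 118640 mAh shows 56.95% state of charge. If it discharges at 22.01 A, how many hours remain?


Convert: C_total = 118640 mAh = 118.64 Ah
Step 1: remaining = SOC/100 * C_total = 56.95/100 * 118.64 = 67.565 Ah
Step 2: t = remaining / I = 67.565 / 22.01 = 3.070 hr

3.070 hr


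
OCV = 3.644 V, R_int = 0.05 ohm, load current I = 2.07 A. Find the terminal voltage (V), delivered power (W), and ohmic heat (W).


Step 1: V_terminal = OCV - I*R = 3.644 - 2.07 * 0.05 = 3.5405 V
Step 2: P_out = V_terminal * I = 3.5405 * 2.07 = 7.329 W
Step 3: Q = I^2 * R = 2.07^2 * 0.05 = 0.2142 W

V=3.5405 V, P=7.329 W, Q=0.2142 W


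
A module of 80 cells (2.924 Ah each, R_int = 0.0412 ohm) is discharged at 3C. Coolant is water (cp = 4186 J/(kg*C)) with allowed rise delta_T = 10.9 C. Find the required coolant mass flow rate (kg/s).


Step 1: I = 3 * 2.924 = 8.772 A
Step 2: Q_cell = I^2 * R = 8.772^2 * 0.0412 = 3.1703 W
Step 3: Q_total = 80 * 3.1703 = 253.62 W
Step 4: m_dot = Q_total / (cp * dT) = 253.62 / (4186 * 10.9) = 0.005559 kg/s

0.005559 kg/s


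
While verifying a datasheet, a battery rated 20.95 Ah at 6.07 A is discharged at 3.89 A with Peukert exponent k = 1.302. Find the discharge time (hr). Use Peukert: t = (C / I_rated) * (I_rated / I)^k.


Step 1: t_rated = C / I_rated = 20.95 / 6.07 = 3.4514 hr
Step 2: ratio = 6.07 / 3.89 = 1.5604
Step 3: ratio^k = 1.5604^1.302 = 1.7848
Step 4: t = t_rated * ratio^k = 3.4514 * 1.7848 = 6.160 hr

6.160 hr


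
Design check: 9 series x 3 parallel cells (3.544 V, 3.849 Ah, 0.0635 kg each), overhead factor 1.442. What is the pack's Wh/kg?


Step 1: V_pack = 9 * 3.544 = 31.896 V
Step 2: C_pack = 3 * 3.849 = 11.547 Ah
Step 3: E_pack = V_pack * C_pack = 31.896 * 11.547 = 368.3 Wh
Step 4: m_pack = 9 * 3 * 0.0635 * 1.442 = 2.4723 kg
Step 5: ED = E_pack / m_pack = 368.3 / 2.4723 = 149.0 Wh/kg

149.0 Wh/kg


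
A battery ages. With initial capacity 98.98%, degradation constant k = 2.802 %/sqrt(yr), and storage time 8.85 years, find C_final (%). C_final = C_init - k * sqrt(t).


sqrt(t) = sqrt(8.85) = 2.9749
C_final = 98.98 - 2.802 * 2.9749 = 90.64%

90.64%


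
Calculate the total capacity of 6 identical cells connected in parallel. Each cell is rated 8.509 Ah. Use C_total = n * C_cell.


C_total = 6 * 8.509 = 51.054 Ah

51.054 Ah


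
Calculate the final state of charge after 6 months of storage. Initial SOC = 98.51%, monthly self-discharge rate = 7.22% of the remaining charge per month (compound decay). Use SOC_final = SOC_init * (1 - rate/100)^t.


decay = (1 - 7.22/100)^6 = 0.63786
SOC_final = 98.51 * 0.63786 = 62.84%

62.84%


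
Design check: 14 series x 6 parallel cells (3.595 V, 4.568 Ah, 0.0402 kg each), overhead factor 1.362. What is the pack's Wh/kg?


Step 1: V_pack = 14 * 3.595 = 50.33 V
Step 2: C_pack = 6 * 4.568 = 27.408 Ah
Step 3: E_pack = V_pack * C_pack = 50.33 * 27.408 = 1379.4 Wh
Step 4: m_pack = 14 * 6 * 0.0402 * 1.362 = 4.5992 kg
Step 5: ED = E_pack / m_pack = 1379.4 / 4.5992 = 299.9 Wh/kg

299.9 Wh/kg


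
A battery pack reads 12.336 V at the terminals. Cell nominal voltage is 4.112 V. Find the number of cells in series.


Rearranging: n = V_pack / V_cell = 12.336 / 4.112 = 3 cells

3


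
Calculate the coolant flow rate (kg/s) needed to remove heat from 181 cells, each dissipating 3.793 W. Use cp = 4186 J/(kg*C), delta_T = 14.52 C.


Step 1: Total heat Q = 181 * 3.793 W = 686.53 W
Step 2: denom = cp * dT = 4186 * 14.52 = 60781
Step 3: m_dot = 686.53 / 60781 = 0.01130 kg/s

0.01130 kg/s


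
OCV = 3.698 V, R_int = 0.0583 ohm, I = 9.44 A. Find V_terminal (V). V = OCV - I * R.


IR drop = 9.44 * 0.0583 = 0.55035 V
V = 3.698 - 0.55035 = 3.148 V

3.148 V


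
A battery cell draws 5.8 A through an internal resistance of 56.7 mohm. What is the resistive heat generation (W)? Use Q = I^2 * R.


Convert: R = 56.7 mohm = 0.0567 ohm
Q = I^2 * R = 5.8^2 * 0.0567 = 1.907 W

1.907 W


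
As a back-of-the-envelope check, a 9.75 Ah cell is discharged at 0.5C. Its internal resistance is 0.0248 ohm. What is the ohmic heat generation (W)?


Step 1: I = C_rate * capacity = 0.5 * 9.75 = 4.875 A
Step 2: Q = I^2 * R = 4.875^2 * 0.0248 = 23.766 * 0.0248 = 0.5894 W

0.5894 W


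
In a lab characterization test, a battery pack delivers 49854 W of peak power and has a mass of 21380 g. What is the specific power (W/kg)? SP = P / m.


Convert: m = 21380 g = 21.38 kg
SP = P / m = 49854 / 21.38 = 2332 W/kg

2332 W/kg


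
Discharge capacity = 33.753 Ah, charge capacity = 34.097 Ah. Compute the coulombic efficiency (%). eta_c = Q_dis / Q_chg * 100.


eta_c = Q_dis / Q_chg * 100 = 33.753 / 34.097 * 100 = 98.99%

98.99%


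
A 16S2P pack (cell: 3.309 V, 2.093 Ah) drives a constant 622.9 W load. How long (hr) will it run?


Step 1: E_pack = Ns * V_cell * Np * C_cell = 16 * 3.309 * 2 * 2.093 = 221.62 Wh
Step 2: t = E_pack / P = 221.62 / 622.9 = 0.3558 hr

0.3558 hr


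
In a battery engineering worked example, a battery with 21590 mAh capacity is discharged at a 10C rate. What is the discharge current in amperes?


Convert: capacity = 21590 mAh = 21.59 Ah
I = C_rate * capacity = 10 * 21.59 = 215.9 A

215.9 A


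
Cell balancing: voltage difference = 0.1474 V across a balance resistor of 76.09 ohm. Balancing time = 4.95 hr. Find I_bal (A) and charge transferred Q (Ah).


First, Ohm's law: I_bal = 0.1474 V / 76.09 ohm = 0.0019372 A
Then Q = I * t = 0.0019372 A * 4.95 hr = 0.009589 Ah

I=0.0019372 A, Q=0.009589 Ah


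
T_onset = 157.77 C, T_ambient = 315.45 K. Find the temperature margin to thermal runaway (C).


Convert: T_ambient = 315.45 K = 42.3 C
margin = 157.77 - 42.3 = 115.47 C

115.47 C


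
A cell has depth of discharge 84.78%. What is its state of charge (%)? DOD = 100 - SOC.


SOC = 100 - DOD = 100 - 84.78 = 15.22%

15.22%


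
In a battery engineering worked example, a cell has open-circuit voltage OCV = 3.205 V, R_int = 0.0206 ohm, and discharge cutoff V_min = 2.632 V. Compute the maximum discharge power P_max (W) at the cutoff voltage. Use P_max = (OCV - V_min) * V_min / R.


dV = OCV - V_min = 0.573 V (so I_max = dV / R)
P_max = dV * V_min / R = 0.573 * 2.632 / 0.0206 = 73.21 W

73.21 W
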